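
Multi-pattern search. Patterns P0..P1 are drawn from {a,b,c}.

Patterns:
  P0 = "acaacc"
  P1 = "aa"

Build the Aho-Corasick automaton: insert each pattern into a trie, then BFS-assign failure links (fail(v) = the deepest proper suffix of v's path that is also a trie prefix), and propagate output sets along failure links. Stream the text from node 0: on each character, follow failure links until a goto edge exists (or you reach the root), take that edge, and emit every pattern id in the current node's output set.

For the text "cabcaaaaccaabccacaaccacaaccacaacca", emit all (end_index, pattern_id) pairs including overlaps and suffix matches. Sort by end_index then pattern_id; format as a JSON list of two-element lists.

Construct AC machine:
Trie nodes:
  0='ε' goto a→1
  1='a' goto a→7 c→2
  2='ac' goto a→3
  3='aca' goto a→4
  4='acaa' goto c→5
  5='acaac' goto c→6
  6='acaacc' goto ·  [P0 ends]
  7='aa' goto ·  [P1 ends]

BFS fail/out derivation:
  fail(1) 'a': from fail(0)=0 chase 'a': 0 ⇒ 0;  out=∅∪out(0)=∅
  fail(2) 'ac': from fail(1)=0 chase 'c': 0 ⇒ 0;  out=∅∪out(0)=∅
  fail(7) 'aa': from fail(1)=0 chase 'a': 0 ⇒ 1;  out={1}∪out(1)={1}
  fail(3) 'aca': from fail(2)=0 chase 'a': 0 ⇒ 1;  out=∅∪out(1)=∅
  fail(4) 'acaa': from fail(3)=1 chase 'a': 1 ⇒ 7;  out=∅∪out(7)={1}
  fail(5) 'acaac': from fail(4)=7 chase 'c': 7→1 ⇒ 2;  out=∅∪out(2)=∅
  fail(6) 'acaacc': from fail(5)=2 chase 'c': 2→0 ⇒ 0;  out={0}∪out(0)={0}

Text stream:
[0] read 'c'  n0⇒n0
[1] read 'a'  n0⇒n1
[2] read 'b'  n1⇒n0 (fail-walked)
[3] read 'c'  n0⇒n0
[4] read 'a'  n0⇒n1
[5] read 'a'  n1⇒n7  ** P1@[4:5]
[6] read 'a'  n7⇒n7 (fail-walked)  ** P1@[5:6]
[7] read 'a'  n7⇒n7 (fail-walked)  ** P1@[6:7]
[8] read 'c'  n7⇒n2 (fail-walked)
[9] read 'c'  n2⇒n0 (fail-walked)
[10] read 'a'  n0⇒n1
[11] read 'a'  n1⇒n7  ** P1@[10:11]
[12] read 'b'  n7⇒n0 (fail-walked)
[13] read 'c'  n0⇒n0
[14] read 'c'  n0⇒n0
[15] read 'a'  n0⇒n1
[16] read 'c'  n1⇒n2
[17] read 'a'  n2⇒n3
[18] read 'a'  n3⇒n4  ** P1@[17:18]
[19] read 'c'  n4⇒n5
[20] read 'c'  n5⇒n6  ** P0@[15:20]
[21] read 'a'  n6⇒n1 (fail-walked)
[22] read 'c'  n1⇒n2
[23] read 'a'  n2⇒n3
[24] read 'a'  n3⇒n4  ** P1@[23:24]
[25] read 'c'  n4⇒n5
[26] read 'c'  n5⇒n6  ** P0@[21:26]
[27] read 'a'  n6⇒n1 (fail-walked)
[28] read 'c'  n1⇒n2
[29] read 'a'  n2⇒n3
[30] read 'a'  n3⇒n4  ** P1@[29:30]
[31] read 'c'  n4⇒n5
[32] read 'c'  n5⇒n6  ** P0@[27:32]
[33] read 'a'  n6⇒n1 (fail-walked)

Result: [[5,1],[6,1],[7,1],[11,1],[18,1],[20,0],[24,1],[26,0],[30,1],[32,0]]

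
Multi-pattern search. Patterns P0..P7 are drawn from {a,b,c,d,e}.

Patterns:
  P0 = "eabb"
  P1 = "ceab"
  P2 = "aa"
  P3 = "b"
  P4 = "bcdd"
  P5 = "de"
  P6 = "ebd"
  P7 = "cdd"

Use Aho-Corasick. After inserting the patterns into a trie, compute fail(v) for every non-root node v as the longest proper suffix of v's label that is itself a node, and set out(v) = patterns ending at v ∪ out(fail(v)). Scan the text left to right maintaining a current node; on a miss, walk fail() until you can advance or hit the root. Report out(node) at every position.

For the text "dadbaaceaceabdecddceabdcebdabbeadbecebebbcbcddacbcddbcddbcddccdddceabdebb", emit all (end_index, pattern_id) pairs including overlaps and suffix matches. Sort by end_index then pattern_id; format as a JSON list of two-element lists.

Build automaton:
Trie (insert patterns):
  0='ε' goto a→9 b→11 c→5 d→15 e→1
  1='e' goto a→2 b→17
  2='ea' goto b→3
  3='eab' goto b→4
  4='eabb' goto ·  [P0 ends]
  5='c' goto d→19 e→6
  6='ce' goto a→7
  7='cea' goto b→8
  8='ceab' goto ·  [P1 ends]
  9='a' goto a→10
  10='aa' goto ·  [P2 ends]
  11='b' goto c→12  [P3 ends]
  12='bc' goto d→13
  13='bcd' goto d→14
  14='bcdd' goto ·  [P4 ends]
  15='d' goto e→16
  16='de' goto ·  [P5 ends]
  17='eb' goto d→18
  18='ebd' goto ·  [P6 ends]
  19='cd' goto d→20
  20='cdd' goto ·  [P7 ends]

Failure links (BFS by depth):
  fail(1) 'e': from fail(0)=0 chase 'e': 0 ⇒ 0;  out=∅∪out(0)=∅
  fail(5) 'c': from fail(0)=0 chase 'c': 0 ⇒ 0;  out=∅∪out(0)=∅
  fail(9) 'a': from fail(0)=0 chase 'a': 0 ⇒ 0;  out=∅∪out(0)=∅
  fail(11) 'b': from fail(0)=0 chase 'b': 0 ⇒ 0;  out={3}∪out(0)={3}
  fail(15) 'd': from fail(0)=0 chase 'd': 0 ⇒ 0;  out=∅∪out(0)=∅
  fail(2) 'ea': from fail(1)=0 chase 'a': 0 ⇒ 9;  out=∅∪out(9)=∅
  fail(6) 'ce': from fail(5)=0 chase 'e': 0 ⇒ 1;  out=∅∪out(1)=∅
  fail(10) 'aa': from fail(9)=0 chase 'a': 0 ⇒ 9;  out={2}∪out(9)={2}
  fail(12) 'bc': from fail(11)=0 chase 'c': 0 ⇒ 5;  out=∅∪out(5)=∅
  fail(16) 'de': from fail(15)=0 chase 'e': 0 ⇒ 1;  out={5}∪out(1)={5}
  fail(17) 'eb': from fail(1)=0 chase 'b': 0 ⇒ 11;  out=∅∪out(11)={3}
  fail(19) 'cd': from fail(5)=0 chase 'd': 0 ⇒ 15;  out=∅∪out(15)=∅
  fail(3) 'eab': from fail(2)=9 chase 'b': 9→0 ⇒ 11;  out=∅∪out(11)={3}
  fail(7) 'cea': from fail(6)=1 chase 'a': 1 ⇒ 2;  out=∅∪out(2)=∅
  fail(13) 'bcd': from fail(12)=5 chase 'd': 5 ⇒ 19;  out=∅∪out(19)=∅
  fail(18) 'ebd': from fail(17)=11 chase 'd': 11→0 ⇒ 15;  out={6}∪out(15)={6}
  fail(20) 'cdd': from fail(19)=15 chase 'd': 15→0 ⇒ 15;  out={7}∪out(15)={7}
  fail(4) 'eabb': from fail(3)=11 chase 'b': 11→0 ⇒ 11;  out={0}∪out(11)={0,3}
  fail(8) 'ceab': from fail(7)=2 chase 'b': 2 ⇒ 3;  out={1}∪out(3)={1,3}
  fail(14) 'bcdd': from fail(13)=19 chase 'd': 19 ⇒ 20;  out={4}∪out(20)={4,7}

Scan:
i=0 'd': node 0→15
i=1 'a': node 15→9 ·f
i=2 'd': node 9→15 ·f
i=3 'b': node 15→11 ·f  → match P3@[3:3]
i=4 'a': node 11→9 ·f
i=5 'a': node 9→10  → match P2@[4:5]
i=6 'c': node 10→5 ·f
i=7 'e': node 5→6
i=8 'a': node 6→7
i=9 'c': node 7→5 ·f
i=10 'e': node 5→6
i=11 'a': node 6→7
i=12 'b': node 7→8  → match P1@[9:12],P3@[12:12]
i=13 'd': node 8→15 ·f
i=14 'e': node 15→16  → match P5@[13:14]
i=15 'c': node 16→5 ·f
i=16 'd': node 5→19
i=17 'd': node 19→20  → match P7@[15:17]
i=18 'c': node 20→5 ·f
i=19 'e': node 5→6
i=20 'a': node 6→7
i=21 'b': node 7→8  → match P1@[18:21],P3@[21:21]
i=22 'd': node 8→15 ·f
i=23 'c': node 15→5 ·f
i=24 'e': node 5→6
i=25 'b': node 6→17 ·f  → match P3@[25:25]
i=26 'd': node 17→18  → match P6@[24:26]
i=27 'a': node 18→9 ·f
i=28 'b': node 9→11 ·f  → match P3@[28:28]
i=29 'b': node 11→11 ·f  → match P3@[29:29]
i=30 'e': node 11→1 ·f
i=31 'a': node 1→2
i=32 'd': node 2→15 ·f
i=33 'b': node 15→11 ·f  → match P3@[33:33]
i=34 'e': node 11→1 ·f
i=35 'c': node 1→5 ·f
i=36 'e': node 5→6
i=37 'b': node 6→17 ·f  → match P3@[37:37]
i=38 'e': node 17→1 ·f
i=39 'b': node 1→17  → match P3@[39:39]
i=40 'b': node 17→11 ·f  → match P3@[40:40]
i=41 'c': node 11→12
i=42 'b': node 12→11 ·f  → match P3@[42:42]
i=43 'c': node 11→12
i=44 'd': node 12→13
i=45 'd': node 13→14  → match P4@[42:45],P7@[43:45]
i=46 'a': node 14→9 ·f
i=47 'c': node 9→5 ·f
i=48 'b': node 5→11 ·f  → match P3@[48:48]
i=49 'c': node 11→12
i=50 'd': node 12→13
i=51 'd': node 13→14  → match P4@[48:51],P7@[49:51]
i=52 'b': node 14→11 ·f  → match P3@[52:52]
i=53 'c': node 11→12
i=54 'd': node 12→13
i=55 'd': node 13→14  → match P4@[52:55],P7@[53:55]
i=56 'b': node 14→11 ·f  → match P3@[56:56]
i=57 'c': node 11→12
i=58 'd': node 12→13
i=59 'd': node 13→14  → match P4@[56:59],P7@[57:59]
i=60 'c': node 14→5 ·f
i=61 'c': node 5→5 ·f
i=62 'd': node 5→19
i=63 'd': node 19→20  → match P7@[61:63]
i=64 'd': node 20→15 ·f
i=65 'c': node 15→5 ·f
i=66 'e': node 5→6
i=67 'a': node 6→7
i=68 'b': node 7→8  → match P1@[65:68],P3@[68:68]
i=69 'd': node 8→15 ·f
i=70 'e': node 15→16  → match P5@[69:70]
i=71 'b': node 16→17 ·f  → match P3@[71:71]
i=72 'b': node 17→11 ·f  → match P3@[72:72]

Matches: [[3,3],[5,2],[12,1],[12,3],[14,5],[17,7],[21,1],[21,3],[25,3],[26,6],[28,3],[29,3],[33,3],[37,3],[39,3],[40,3],[42,3],[45,4],[45,7],[48,3],[51,4],[51,7],[52,3],[55,4],[55,7],[56,3],[59,4],[59,7],[63,7],[68,1],[68,3],[70,5],[71,3],[72,3]]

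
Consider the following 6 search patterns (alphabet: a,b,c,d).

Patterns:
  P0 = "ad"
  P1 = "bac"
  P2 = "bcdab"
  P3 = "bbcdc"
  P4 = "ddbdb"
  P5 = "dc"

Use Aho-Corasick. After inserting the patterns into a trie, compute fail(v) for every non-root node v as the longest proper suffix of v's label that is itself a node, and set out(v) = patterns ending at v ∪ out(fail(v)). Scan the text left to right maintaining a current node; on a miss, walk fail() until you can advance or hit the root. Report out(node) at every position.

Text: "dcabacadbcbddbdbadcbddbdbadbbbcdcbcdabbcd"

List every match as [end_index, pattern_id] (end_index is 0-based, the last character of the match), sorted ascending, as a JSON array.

Build:
Trie (insert patterns):
  n0 'ε': a→1 b→3 d→14
  n1 'a': d→2
  n2 'ad': ·  ←P0
  n3 'b': a→4 b→10 c→6
  n4 'ba': c→5
  n5 'bac': ·  ←P1
  n6 'bc': d→7
  n7 'bcd': a→8
  n8 'bcda': b→9
  n9 'bcdab': ·  ←P2
  n10 'bb': c→11
  n11 'bbc': d→12
  n12 'bbcd': c→13
  n13 'bbcdc': ·  ←P3
  n14 'd': c→19 d→15
  n15 'dd': b→16
  n16 'ddb': d→17
  n17 'ddbd': b→18
  n18 'ddbdb': ·  ←P4
  n19 'dc': ·  ←P5

BFS fail/out derivation:
  n1('a'): parent n0 fail=0; on 'a' 0 → fail=0;  out ∅∪∅=∅
  n3('b'): parent n0 fail=0; on 'b' 0 → fail=0;  out ∅∪∅=∅
  n14('d'): parent n0 fail=0; on 'd' 0 → fail=0;  out ∅∪∅=∅
  n2('ad'): parent n1 fail=0; on 'd' 0 → fail=14;  out {0}∪∅={0}
  n4('ba'): parent n3 fail=0; on 'a' 0 → fail=1;  out ∅∪∅=∅
  n6('bc'): parent n3 fail=0; on 'c' 0 → fail=0;  out ∅∪∅=∅
  n10('bb'): parent n3 fail=0; on 'b' 0 → fail=3;  out ∅∪∅=∅
  n15('dd'): parent n14 fail=0; on 'd' 0 → fail=14;  out ∅∪∅=∅
  n19('dc'): parent n14 fail=0; on 'c' 0 → fail=0;  out {5}∪∅={5}
  n5('bac'): parent n4 fail=1; on 'c' 1→0 → fail=0;  out {1}∪∅={1}
  n7('bcd'): parent n6 fail=0; on 'd' 0 → fail=14;  out ∅∪∅=∅
  n11('bbc'): parent n10 fail=3; on 'c' 3 → fail=6;  out ∅∪∅=∅
  n16('ddb'): parent n15 fail=14; on 'b' 14→0 → fail=3;  out ∅∪∅=∅
  n8('bcda'): parent n7 fail=14; on 'a' 14→0 → fail=1;  out ∅∪∅=∅
  n12('bbcd'): parent n11 fail=6; on 'd' 6 → fail=7;  out ∅∪∅=∅
  n17('ddbd'): parent n16 fail=3; on 'd' 3→0 → fail=14;  out ∅∪∅=∅
  n9('bcdab'): parent n8 fail=1; on 'b' 1→0 → fail=3;  out {2}∪∅={2}
  n13('bbcdc'): parent n12 fail=7; on 'c' 7→14 → fail=19;  out {3}∪{5}={3,5}
  n18('ddbdb'): parent n17 fail=14; on 'b' 14→0 → fail=3;  out {4}∪∅={4}

Run:
[0] read 'd'  n0⇒n14
[1] read 'c'  n14⇒n19  ** P5@[0:1]
[2] read 'a'  n19⇒n1 ·f
[3] read 'b'  n1⇒n3 ·f
[4] read 'a'  n3⇒n4
[5] read 'c'  n4⇒n5  ** P1@[3:5]
[6] read 'a'  n5⇒n1 ·f
[7] read 'd'  n1⇒n2  ** P0@[6:7]
[8] read 'b'  n2⇒n3 ·f
[9] read 'c'  n3⇒n6
[10] read 'b'  n6⇒n3 ·f
[11] read 'd'  n3⇒n14 ·f
[12] read 'd'  n14⇒n15
[13] read 'b'  n15⇒n16
[14] read 'd'  n16⇒n17
[15] read 'b'  n17⇒n18  ** P4@[11:15]
[16] read 'a'  n18⇒n4 ·f
[17] read 'd'  n4⇒n2 ·f  ** P0@[16:17]
[18] read 'c'  n2⇒n19 ·f  ** P5@[17:18]
[19] read 'b'  n19⇒n3 ·f
[20] read 'd'  n3⇒n14 ·f
[21] read 'd'  n14⇒n15
[22] read 'b'  n15⇒n16
[23] read 'd'  n16⇒n17
[24] read 'b'  n17⇒n18  ** P4@[20:24]
[25] read 'a'  n18⇒n4 ·f
[26] read 'd'  n4⇒n2 ·f  ** P0@[25:26]
[27] read 'b'  n2⇒n3 ·f
[28] read 'b'  n3⇒n10
[29] read 'b'  n10⇒n10 ·f
[30] read 'c'  n10⇒n11
[31] read 'd'  n11⇒n12
[32] read 'c'  n12⇒n13  ** P3@[28:32],P5@[31:32]
[33] read 'b'  n13⇒n3 ·f
[34] read 'c'  n3⇒n6
[35] read 'd'  n6⇒n7
[36] read 'a'  n7⇒n8
[37] read 'b'  n8⇒n9  ** P2@[33:37]
[38] read 'b'  n9⇒n10 ·f
[39] read 'c'  n10⇒n11
[40] read 'd'  n11⇒n12

Result: [[1,5],[5,1],[7,0],[15,4],[17,0],[18,5],[24,4],[26,0],[32,3],[32,5],[37,2]]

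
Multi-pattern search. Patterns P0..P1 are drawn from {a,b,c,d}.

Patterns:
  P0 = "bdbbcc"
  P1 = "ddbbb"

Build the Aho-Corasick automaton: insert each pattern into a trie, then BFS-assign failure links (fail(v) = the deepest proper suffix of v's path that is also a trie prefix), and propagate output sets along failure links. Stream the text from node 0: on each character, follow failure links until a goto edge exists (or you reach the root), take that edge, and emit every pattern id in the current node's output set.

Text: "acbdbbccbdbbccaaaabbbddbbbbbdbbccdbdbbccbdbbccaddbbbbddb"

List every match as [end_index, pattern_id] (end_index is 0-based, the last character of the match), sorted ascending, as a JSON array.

Construct AC machine:
Trie nodes:
  0='ε' goto b→1 d→7
  1='b' goto d→2
  2='bd' goto b→3
  3='bdb' goto b→4
  4='bdbb' goto c→5
  5='bdbbc' goto c→6
  6='bdbbcc' goto ·  [P0 ends]
  7='d' goto d→8
  8='dd' goto b→9
  9='ddb' goto b→10
  10='ddbb' goto b→11
  11='ddbbb' goto ·  [P1 ends]

Failure links (BFS by depth):
  fail(1) 'b': from fail(0)=0 chase 'b': 0 ⇒ 0;  out=∅∪out(0)=∅
  fail(7) 'd': from fail(0)=0 chase 'd': 0 ⇒ 0;  out=∅∪out(0)=∅
  fail(2) 'bd': from fail(1)=0 chase 'd': 0 ⇒ 7;  out=∅∪out(7)=∅
  fail(8) 'dd': from fail(7)=0 chase 'd': 0 ⇒ 7;  out=∅∪out(7)=∅
  fail(3) 'bdb': from fail(2)=7 chase 'b': 7→0 ⇒ 1;  out=∅∪out(1)=∅
  fail(9) 'ddb': from fail(8)=7 chase 'b': 7→0 ⇒ 1;  out=∅∪out(1)=∅
  fail(4) 'bdbb': from fail(3)=1 chase 'b': 1→0 ⇒ 1;  out=∅∪out(1)=∅
  fail(10) 'ddbb': from fail(9)=1 chase 'b': 1→0 ⇒ 1;  out=∅∪out(1)=∅
  fail(5) 'bdbbc': from fail(4)=1 chase 'c': 1→0 ⇒ 0;  out=∅∪out(0)=∅
  fail(11) 'ddbbb': from fail(10)=1 chase 'b': 1→0 ⇒ 1;  out={1}∪out(1)={1}
  fail(6) 'bdbbcc': from fail(5)=0 chase 'c': 0 ⇒ 0;  out={0}∪out(0)={0}

Scan:
i=0 'a': node 0→0
i=1 'c': node 0→0
i=2 'b': node 0→1
i=3 'd': node 1→2
i=4 'b': node 2→3
i=5 'b': node 3→4
i=6 'c': node 4→5
i=7 'c': node 5→6  emit P0@[2:7]
i=8 'b': node 6→1 ·f
i=9 'd': node 1→2
i=10 'b': node 2→3
i=11 'b': node 3→4
i=12 'c': node 4→5
i=13 'c': node 5→6  emit P0@[8:13]
i=14 'a': node 6→0 ·f
i=15 'a': node 0→0
i=16 'a': node 0→0
i=17 'a': node 0→0
i=18 'b': node 0→1
i=19 'b': node 1→1 ·f
i=20 'b': node 1→1 ·f
i=21 'd': node 1→2
i=22 'd': node 2→8 ·f
i=23 'b': node 8→9
i=24 'b': node 9→10
i=25 'b': node 10→11  emit P1@[21:25]
i=26 'b': node 11→1 ·f
i=27 'b': node 1→1 ·f
i=28 'd': node 1→2
i=29 'b': node 2→3
i=30 'b': node 3→4
i=31 'c': node 4→5
i=32 'c': node 5→6  emit P0@[27:32]
i=33 'd': node 6→7 ·f
i=34 'b': node 7→1 ·f
i=35 'd': node 1→2
i=36 'b': node 2→3
i=37 'b': node 3→4
i=38 'c': node 4→5
i=39 'c': node 5→6  emit P0@[34:39]
i=40 'b': node 6→1 ·f
i=41 'd': node 1→2
i=42 'b': node 2→3
i=43 'b': node 3→4
i=44 'c': node 4→5
i=45 'c': node 5→6  emit P0@[40:45]
i=46 'a': node 6→0 ·f
i=47 'd': node 0→7
i=48 'd': node 7→8
i=49 'b': node 8→9
i=50 'b': node 9→10
i=51 'b': node 10→11  emit P1@[47:51]
i=52 'b': node 11→1 ·f
i=53 'd': node 1→2
i=54 'd': node 2→8 ·f
i=55 'b': node 8→9

Matches: [[7,0],[13,0],[25,1],[32,0],[39,0],[45,0],[51,1]]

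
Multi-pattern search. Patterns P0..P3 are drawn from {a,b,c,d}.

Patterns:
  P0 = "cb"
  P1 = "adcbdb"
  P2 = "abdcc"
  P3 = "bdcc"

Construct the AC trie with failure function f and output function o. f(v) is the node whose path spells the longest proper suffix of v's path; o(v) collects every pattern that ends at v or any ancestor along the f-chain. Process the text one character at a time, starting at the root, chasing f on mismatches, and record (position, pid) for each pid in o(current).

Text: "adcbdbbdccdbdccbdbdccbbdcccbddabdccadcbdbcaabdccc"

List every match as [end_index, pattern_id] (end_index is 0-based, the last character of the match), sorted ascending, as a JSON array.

Build automaton:
Trie (insert patterns):
  0='ε' goto a→3 b→13 c→1
  1='c' goto b→2
  2='cb' goto ·  ←P0
  3='a' goto b→9 d→4
  4='ad' goto c→5
  5='adc' goto b→6
  6='adcb' goto d→7
  7='adcbd' goto b→8
  8='adcbdb' goto ·  ←P1
  9='ab' goto d→10
  10='abd' goto c→11
  11='abdc' goto c→12
  12='abdcc' goto ·  ←P2
  13='b' goto d→14
  14='bd' goto c→15
  15='bdc' goto c→16
  16='bdcc' goto ·  ←P3

Failure links (BFS by depth):
  n1('c'): parent n0 fail=0; on 'c' 0 → fail=0;  out ∅∪∅=∅
  n3('a'): parent n0 fail=0; on 'a' 0 → fail=0;  out ∅∪∅=∅
  n13('b'): parent n0 fail=0; on 'b' 0 → fail=0;  out ∅∪∅=∅
  n2('cb'): parent n1 fail=0; on 'b' 0 → fail=13;  out {0}∪∅={0}
  n4('ad'): parent n3 fail=0; on 'd' 0 → fail=0;  out ∅∪∅=∅
  n9('ab'): parent n3 fail=0; on 'b' 0 → fail=13;  out ∅∪∅=∅
  n14('bd'): parent n13 fail=0; on 'd' 0 → fail=0;  out ∅∪∅=∅
  n5('adc'): parent n4 fail=0; on 'c' 0 → fail=1;  out ∅∪∅=∅
  n10('abd'): parent n9 fail=13; on 'd' 13 → fail=14;  out ∅∪∅=∅
  n15('bdc'): parent n14 fail=0; on 'c' 0 → fail=1;  out ∅∪∅=∅
  n6('adcb'): parent n5 fail=1; on 'b' 1 → fail=2;  out ∅∪{0}={0}
  n11('abdc'): parent n10 fail=14; on 'c' 14 → fail=15;  out ∅∪∅=∅
  n16('bdcc'): parent n15 fail=1; on 'c' 1→0 → fail=1;  out {3}∪∅={3}
  n7('adcbd'): parent n6 fail=2; on 'd' 2→13 → fail=14;  out ∅∪∅=∅
  n12('abdcc'): parent n11 fail=15; on 'c' 15 → fail=16;  out {2}∪{3}={2,3}
  n8('adcbdb'): parent n7 fail=14; on 'b' 14→0 → fail=13;  out {1}∪∅={1}

Scan:
i=0 'a': node 0→3
i=1 'd': node 3→4
i=2 'c': node 4→5
i=3 'b': node 5→6  → match P0@[2:3]
i=4 'd': node 6→7
i=5 'b': node 7→8  → match P1@[0:5]
i=6 'b': node 8→13 (fail-walked)
i=7 'd': node 13→14
i=8 'c': node 14→15
i=9 'c': node 15→16  → match P3@[6:9]
i=10 'd': node 16→0 (fail-walked)
i=11 'b': node 0→13
i=12 'd': node 13→14
i=13 'c': node 14→15
i=14 'c': node 15→16  → match P3@[11:14]
i=15 'b': node 16→2 (fail-walked)  → match P0@[14:15]
i=16 'd': node 2→14 (fail-walked)
i=17 'b': node 14→13 (fail-walked)
i=18 'd': node 13→14
i=19 'c': node 14→15
i=20 'c': node 15→16  → match P3@[17:20]
i=21 'b': node 16→2 (fail-walked)  → match P0@[20:21]
i=22 'b': node 2→13 (fail-walked)
i=23 'd': node 13→14
i=24 'c': node 14→15
i=25 'c': node 15→16  → match P3@[22:25]
i=26 'c': node 16→1 (fail-walked)
i=27 'b': node 1→2  → match P0@[26:27]
i=28 'd': node 2→14 (fail-walked)
i=29 'd': node 14→0 (fail-walked)
i=30 'a': node 0→3
i=31 'b': node 3→9
i=32 'd': node 9→10
i=33 'c': node 10→11
i=34 'c': node 11→12  → match P2@[30:34],P3@[31:34]
i=35 'a': node 12→3 (fail-walked)
i=36 'd': node 3→4
i=37 'c': node 4→5
i=38 'b': node 5→6  → match P0@[37:38]
i=39 'd': node 6→7
i=40 'b': node 7→8  → match P1@[35:40]
i=41 'c': node 8→1 (fail-walked)
i=42 'a': node 1→3 (fail-walked)
i=43 'a': node 3→3 (fail-walked)
i=44 'b': node 3→9
i=45 'd': node 9→10
i=46 'c': node 10→11
i=47 'c': node 11→12  → match P2@[43:47],P3@[44:47]
i=48 'c': node 12→1 (fail-walked)

All matches (sorted): [[3,0],[5,1],[9,3],[14,3],[15,0],[20,3],[21,0],[25,3],[27,0],[34,2],[34,3],[38,0],[40,1],[47,2],[47,3]]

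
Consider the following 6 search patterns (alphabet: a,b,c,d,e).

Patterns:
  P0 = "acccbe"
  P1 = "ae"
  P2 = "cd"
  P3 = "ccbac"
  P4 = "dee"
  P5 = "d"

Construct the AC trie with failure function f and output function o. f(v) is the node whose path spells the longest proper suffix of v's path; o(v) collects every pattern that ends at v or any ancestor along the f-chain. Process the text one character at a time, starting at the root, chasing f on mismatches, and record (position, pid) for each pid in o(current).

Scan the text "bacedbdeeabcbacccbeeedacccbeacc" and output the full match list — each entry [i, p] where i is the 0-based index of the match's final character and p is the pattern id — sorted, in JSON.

Build:
Trie nodes:
  n0 'ε': a→1 c→8 d→14
  n1 'a': c→2 e→7
  n2 'ac': c→3
  n3 'acc': c→4
  n4 'accc': b→5
  n5 'acccb': e→6
  n6 'acccbe': ·  ←P0
  n7 'ae': ·  ←P1
  n8 'c': c→10 d→9
  n9 'cd': ·  ←P2
  n10 'cc': b→11
  n11 'ccb': a→12
  n12 'ccba': c→13
  n13 'ccbac': ·  ←P3
  n14 'd': e→15  ←P5
  n15 'de': e→16
  n16 'dee': ·  ←P4

BFS fail/out derivation:
  fail(1) 'a': from fail(0)=0 chase 'a': 0 ⇒ 0;  out=∅∪out(0)=∅
  fail(8) 'c': from fail(0)=0 chase 'c': 0 ⇒ 0;  out=∅∪out(0)=∅
  fail(14) 'd': from fail(0)=0 chase 'd': 0 ⇒ 0;  out={5}∪out(0)={5}
  fail(2) 'ac': from fail(1)=0 chase 'c': 0 ⇒ 8;  out=∅∪out(8)=∅
  fail(7) 'ae': from fail(1)=0 chase 'e': 0 ⇒ 0;  out={1}∪out(0)={1}
  fail(9) 'cd': from fail(8)=0 chase 'd': 0 ⇒ 14;  out={2}∪out(14)={2,5}
  fail(10) 'cc': from fail(8)=0 chase 'c': 0 ⇒ 8;  out=∅∪out(8)=∅
  fail(15) 'de': from fail(14)=0 chase 'e': 0 ⇒ 0;  out=∅∪out(0)=∅
  fail(3) 'acc': from fail(2)=8 chase 'c': 8 ⇒ 10;  out=∅∪out(10)=∅
  fail(11) 'ccb': from fail(10)=8 chase 'b': 8→0 ⇒ 0;  out=∅∪out(0)=∅
  fail(16) 'dee': from fail(15)=0 chase 'e': 0 ⇒ 0;  out={4}∪out(0)={4}
  fail(4) 'accc': from fail(3)=10 chase 'c': 10→8 ⇒ 10;  out=∅∪out(10)=∅
  fail(12) 'ccba': from fail(11)=0 chase 'a': 0 ⇒ 1;  out=∅∪out(1)=∅
  fail(5) 'acccb': from fail(4)=10 chase 'b': 10 ⇒ 11;  out=∅∪out(11)=∅
  fail(13) 'ccbac': from fail(12)=1 chase 'c': 1 ⇒ 2;  out={3}∪out(2)={3}
  fail(6) 'acccbe': from fail(5)=11 chase 'e': 11→0 ⇒ 0;  out={0}∪out(0)={0}

Run:
pos 0 'b': at 0
pos 1 'a': at 1
pos 2 'c': at 2
pos 3 'e': at 0 (via fail)
pos 4 'd': at 14  ** P5@[4:4]
pos 5 'b': at 0 (via fail)
pos 6 'd': at 14  ** P5@[6:6]
pos 7 'e': at 15
pos 8 'e': at 16  ** P4@[6:8]
pos 9 'a': at 1 (via fail)
pos 10 'b': at 0 (via fail)
pos 11 'c': at 8
pos 12 'b': at 0 (via fail)
pos 13 'a': at 1
pos 14 'c': at 2
pos 15 'c': at 3
pos 16 'c': at 4
pos 17 'b': at 5
pos 18 'e': at 6  ** P0@[13:18]
pos 19 'e': at 0 (via fail)
pos 20 'e': at 0
pos 21 'd': at 14  ** P5@[21:21]
pos 22 'a': at 1 (via fail)
pos 23 'c': at 2
pos 24 'c': at 3
pos 25 'c': at 4
pos 26 'b': at 5
pos 27 'e': at 6  ** P0@[22:27]
pos 28 'a': at 1 (via fail)
pos 29 'c': at 2
pos 30 'c': at 3

Result: [[4,5],[6,5],[8,4],[18,0],[21,5],[27,0]]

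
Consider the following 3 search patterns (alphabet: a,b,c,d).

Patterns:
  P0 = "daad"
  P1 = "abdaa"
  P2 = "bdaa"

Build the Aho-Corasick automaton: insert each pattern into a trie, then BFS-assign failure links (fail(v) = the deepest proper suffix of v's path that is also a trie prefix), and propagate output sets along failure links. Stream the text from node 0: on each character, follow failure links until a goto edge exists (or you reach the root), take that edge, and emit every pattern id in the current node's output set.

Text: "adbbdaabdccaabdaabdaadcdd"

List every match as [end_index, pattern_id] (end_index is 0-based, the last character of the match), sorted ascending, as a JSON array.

Build:
Trie (insert patterns):
  n0 'ε': a→5 b→10 d→1
  n1 'd': a→2
  n2 'da': a→3
  n3 'daa': d→4
  n4 'daad': ·  ←P0
  n5 'a': b→6
  n6 'ab': d→7
  n7 'abd': a→8
  n8 'abda': a→9
  n9 'abdaa': ·  ←P1
  n10 'b': d→11
  n11 'bd': a→12
  n12 'bda': a→13
  n13 'bdaa': ·  ←P2

BFS fail/out derivation:
  fail(1) 'd': from fail(0)=0 chase 'd': 0 ⇒ 0;  out=∅∪out(0)=∅
  fail(5) 'a': from fail(0)=0 chase 'a': 0 ⇒ 0;  out=∅∪out(0)=∅
  fail(10) 'b': from fail(0)=0 chase 'b': 0 ⇒ 0;  out=∅∪out(0)=∅
  fail(2) 'da': from fail(1)=0 chase 'a': 0 ⇒ 5;  out=∅∪out(5)=∅
  fail(6) 'ab': from fail(5)=0 chase 'b': 0 ⇒ 10;  out=∅∪out(10)=∅
  fail(11) 'bd': from fail(10)=0 chase 'd': 0 ⇒ 1;  out=∅∪out(1)=∅
  fail(3) 'daa': from fail(2)=5 chase 'a': 5→0 ⇒ 5;  out=∅∪out(5)=∅
  fail(7) 'abd': from fail(6)=10 chase 'd': 10 ⇒ 11;  out=∅∪out(11)=∅
  fail(12) 'bda': from fail(11)=1 chase 'a': 1 ⇒ 2;  out=∅∪out(2)=∅
  fail(4) 'daad': from fail(3)=5 chase 'd': 5→0 ⇒ 1;  out={0}∪out(1)={0}
  fail(8) 'abda': from fail(7)=11 chase 'a': 11 ⇒ 12;  out=∅∪out(12)=∅
  fail(13) 'bdaa': from fail(12)=2 chase 'a': 2 ⇒ 3;  out={2}∪out(3)={2}
  fail(9) 'abdaa': from fail(8)=12 chase 'a': 12 ⇒ 13;  out={1}∪out(13)={1,2}

Text stream:
pos 0 'a': at 5
pos 1 'd': at 1 (via fail)
pos 2 'b': at 10 (via fail)
pos 3 'b': at 10 (via fail)
pos 4 'd': at 11
pos 5 'a': at 12
pos 6 'a': at 13  emit P2@[3:6]
pos 7 'b': at 6 (via fail)
pos 8 'd': at 7
pos 9 'c': at 0 (via fail)
pos 10 'c': at 0
pos 11 'a': at 5
pos 12 'a': at 5 (via fail)
pos 13 'b': at 6
pos 14 'd': at 7
pos 15 'a': at 8
pos 16 'a': at 9  emit P1@[12:16],P2@[13:16]
pos 17 'b': at 6 (via fail)
pos 18 'd': at 7
pos 19 'a': at 8
pos 20 'a': at 9  emit P1@[16:20],P2@[17:20]
pos 21 'd': at 4 (via fail)  emit P0@[18:21]
pos 22 'c': at 0 (via fail)
pos 23 'd': at 1
pos 24 'd': at 1 (via fail)

Matches: [[6,2],[16,1],[16,2],[20,1],[20,2],[21,0]]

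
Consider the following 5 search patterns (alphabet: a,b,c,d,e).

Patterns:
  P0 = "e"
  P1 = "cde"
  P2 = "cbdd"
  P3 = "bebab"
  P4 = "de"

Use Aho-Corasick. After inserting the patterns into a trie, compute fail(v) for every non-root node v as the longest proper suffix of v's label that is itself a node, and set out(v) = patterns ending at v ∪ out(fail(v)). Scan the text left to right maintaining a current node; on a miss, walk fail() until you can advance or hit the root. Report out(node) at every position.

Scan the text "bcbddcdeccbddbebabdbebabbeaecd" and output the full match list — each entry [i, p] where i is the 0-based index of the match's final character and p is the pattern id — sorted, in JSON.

Build automaton:
Trie nodes:
  n0 'ε': b→8 c→2 d→13 e→1
  n1 'e': ·  [P0 ends]
  n2 'c': b→5 d→3
  n3 'cd': e→4
  n4 'cde': ·  [P1 ends]
  n5 'cb': d→6
  n6 'cbd': d→7
  n7 'cbdd': ·  [P2 ends]
  n8 'b': e→9
  n9 'be': b→10
  n10 'beb': a→11
  n11 'beba': b→12
  n12 'bebab': ·  [P3 ends]
  n13 'd': e→14
  n14 'de': ·  [P4 ends]

Failure links (BFS by depth):
  n1('e'): parent n0 fail=0; on 'e' 0 → fail=0;  out {0}∪∅={0}
  n2('c'): parent n0 fail=0; on 'c' 0 → fail=0;  out ∅∪∅=∅
  n8('b'): parent n0 fail=0; on 'b' 0 → fail=0;  out ∅∪∅=∅
  n13('d'): parent n0 fail=0; on 'd' 0 → fail=0;  out ∅∪∅=∅
  n3('cd'): parent n2 fail=0; on 'd' 0 → fail=13;  out ∅∪∅=∅
  n5('cb'): parent n2 fail=0; on 'b' 0 → fail=8;  out ∅∪∅=∅
  n9('be'): parent n8 fail=0; on 'e' 0 → fail=1;  out ∅∪{0}={0}
  n14('de'): parent n13 fail=0; on 'e' 0 → fail=1;  out {4}∪{0}={0,4}
  n4('cde'): parent n3 fail=13; on 'e' 13 → fail=14;  out {1}∪{0,4}={0,1,4}
  n6('cbd'): parent n5 fail=8; on 'd' 8→0 → fail=13;  out ∅∪∅=∅
  n10('beb'): parent n9 fail=1; on 'b' 1→0 → fail=8;  out ∅∪∅=∅
  n7('cbdd'): parent n6 fail=13; on 'd' 13→0 → fail=13;  out {2}∪∅={2}
  n11('beba'): parent n10 fail=8; on 'a' 8→0 → fail=0;  out ∅∪∅=∅
  n12('bebab'): parent n11 fail=0; on 'b' 0 → fail=8;  out {3}∪∅={3}

Text stream:
pos 0 'b': at 8
pos 1 'c': at 2 (via fail)
pos 2 'b': at 5
pos 3 'd': at 6
pos 4 'd': at 7  emit P2@[1:4]
pos 5 'c': at 2 (via fail)
pos 6 'd': at 3
pos 7 'e': at 4  emit P0@[7:7],P1@[5:7],P4@[6:7]
pos 8 'c': at 2 (via fail)
pos 9 'c': at 2 (via fail)
pos 10 'b': at 5
pos 11 'd': at 6
pos 12 'd': at 7  emit P2@[9:12]
pos 13 'b': at 8 (via fail)
pos 14 'e': at 9  emit P0@[14:14]
pos 15 'b': at 10
pos 16 'a': at 11
pos 17 'b': at 12  emit P3@[13:17]
pos 18 'd': at 13 (via fail)
pos 19 'b': at 8 (via fail)
pos 20 'e': at 9  emit P0@[20:20]
pos 21 'b': at 10
pos 22 'a': at 11
pos 23 'b': at 12  emit P3@[19:23]
pos 24 'b': at 8 (via fail)
pos 25 'e': at 9  emit P0@[25:25]
pos 26 'a': at 0 (via fail)
pos 27 'e': at 1  emit P0@[27:27]
pos 28 'c': at 2 (via fail)
pos 29 'd': at 3

Result: [[4,2],[7,0],[7,1],[7,4],[12,2],[14,0],[17,3],[20,0],[23,3],[25,0],[27,0]]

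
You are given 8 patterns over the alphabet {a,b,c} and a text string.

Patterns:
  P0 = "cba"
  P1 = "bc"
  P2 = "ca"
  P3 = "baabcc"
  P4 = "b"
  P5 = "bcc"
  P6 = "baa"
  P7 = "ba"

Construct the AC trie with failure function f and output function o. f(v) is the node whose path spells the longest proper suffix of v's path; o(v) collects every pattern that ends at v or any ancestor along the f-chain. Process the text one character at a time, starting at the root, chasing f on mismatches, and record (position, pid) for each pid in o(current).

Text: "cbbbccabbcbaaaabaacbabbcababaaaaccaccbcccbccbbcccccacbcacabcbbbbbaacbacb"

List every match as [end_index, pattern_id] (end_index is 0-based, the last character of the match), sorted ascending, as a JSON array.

Build:
Trie nodes:
  n0 'ε': b→4 c→1
  n1 'c': a→6 b→2
  n2 'cb': a→3
  n3 'cba': ·  ←P0
  n4 'b': a→7 c→5  ←P4
  n5 'bc': c→12  ←P1
  n6 'ca': ·  ←P2
  n7 'ba': a→8  ←P7
  n8 'baa': b→9  ←P6
  n9 'baab': c→10
  n10 'baabc': c→11
  n11 'baabcc': ·  ←P3
  n12 'bcc': ·  ←P5

Failure links (BFS by depth):
  fail(1) 'c': from fail(0)=0 chase 'c': 0 ⇒ 0;  out=∅∪out(0)=∅
  fail(4) 'b': from fail(0)=0 chase 'b': 0 ⇒ 0;  out={4}∪out(0)={4}
  fail(2) 'cb': from fail(1)=0 chase 'b': 0 ⇒ 4;  out=∅∪out(4)={4}
  fail(5) 'bc': from fail(4)=0 chase 'c': 0 ⇒ 1;  out={1}∪out(1)={1}
  fail(6) 'ca': from fail(1)=0 chase 'a': 0 ⇒ 0;  out={2}∪out(0)={2}
  fail(7) 'ba': from fail(4)=0 chase 'a': 0 ⇒ 0;  out={7}∪out(0)={7}
  fail(3) 'cba': from fail(2)=4 chase 'a': 4 ⇒ 7;  out={0}∪out(7)={0,7}
  fail(8) 'baa': from fail(7)=0 chase 'a': 0 ⇒ 0;  out={6}∪out(0)={6}
  fail(12) 'bcc': from fail(5)=1 chase 'c': 1→0 ⇒ 1;  out={5}∪out(1)={5}
  fail(9) 'baab': from fail(8)=0 chase 'b': 0 ⇒ 4;  out=∅∪out(4)={4}
  fail(10) 'baabc': from fail(9)=4 chase 'c': 4 ⇒ 5;  out=∅∪out(5)={1}
  fail(11) 'baabcc': from fail(10)=5 chase 'c': 5 ⇒ 12;  out={3}∪out(12)={3,5}

Text stream:
i=0 'c': node 0→1
i=1 'b': node 1→2  → match P4@[1:1]
i=2 'b': node 2→4 (fail-walked)  → match P4@[2:2]
i=3 'b': node 4→4 (fail-walked)  → match P4@[3:3]
i=4 'c': node 4→5  → match P1@[3:4]
i=5 'c': node 5→12  → match P5@[3:5]
i=6 'a': node 12→6 (fail-walked)  → match P2@[5:6]
i=7 'b': node 6→4 (fail-walked)  → match P4@[7:7]
i=8 'b': node 4→4 (fail-walked)  → match P4@[8:8]
i=9 'c': node 4→5  → match P1@[8:9]
i=10 'b': node 5→2 (fail-walked)  → match P4@[10:10]
i=11 'a': node 2→3  → match P0@[9:11],P7@[10:11]
i=12 'a': node 3→8 (fail-walked)  → match P6@[10:12]
i=13 'a': node 8→0 (fail-walked)
i=14 'a': node 0→0
i=15 'b': node 0→4  → match P4@[15:15]
i=16 'a': node 4→7  → match P7@[15:16]
i=17 'a': node 7→8  → match P6@[15:17]
i=18 'c': node 8→1 (fail-walked)
i=19 'b': node 1→2  → match P4@[19:19]
i=20 'a': node 2→3  → match P0@[18:20],P7@[19:20]
i=21 'b': node 3→4 (fail-walked)  → match P4@[21:21]
i=22 'b': node 4→4 (fail-walked)  → match P4@[22:22]
i=23 'c': node 4→5  → match P1@[22:23]
i=24 'a': node 5→6 (fail-walked)  → match P2@[23:24]
i=25 'b': node 6→4 (fail-walked)  → match P4@[25:25]
i=26 'a': node 4→7  → match P7@[25:26]
i=27 'b': node 7→4 (fail-walked)  → match P4@[27:27]
i=28 'a': node 4→7  → match P7@[27:28]
i=29 'a': node 7→8  → match P6@[27:29]
i=30 'a': node 8→0 (fail-walked)
i=31 'a': node 0→0
i=32 'c': node 0→1
i=33 'c': node 1→1 (fail-walked)
i=34 'a': node 1→6  → match P2@[33:34]
i=35 'c': node 6→1 (fail-walked)
i=36 'c': node 1→1 (fail-walked)
i=37 'b': node 1→2  → match P4@[37:37]
i=38 'c': node 2→5 (fail-walked)  → match P1@[37:38]
i=39 'c': node 5→12  → match P5@[37:39]
i=40 'c': node 12→1 (fail-walked)
i=41 'b': node 1→2  → match P4@[41:41]
i=42 'c': node 2→5 (fail-walked)  → match P1@[41:42]
i=43 'c': node 5→12  → match P5@[41:43]
i=44 'b': node 12→2 (fail-walked)  → match P4@[44:44]
i=45 'b': node 2→4 (fail-walked)  → match P4@[45:45]
i=46 'c': node 4→5  → match P1@[45:46]
i=47 'c': node 5→12  → match P5@[45:47]
i=48 'c': node 12→1 (fail-walked)
i=49 'c': node 1→1 (fail-walked)
i=50 'c': node 1→1 (fail-walked)
i=51 'a': node 1→6  → match P2@[50:51]
i=52 'c': node 6→1 (fail-walked)
i=53 'b': node 1→2  → match P4@[53:53]
i=54 'c': node 2→5 (fail-walked)  → match P1@[53:54]
i=55 'a': node 5→6 (fail-walked)  → match P2@[54:55]
i=56 'c': node 6→1 (fail-walked)
i=57 'a': node 1→6  → match P2@[56:57]
i=58 'b': node 6→4 (fail-walked)  → match P4@[58:58]
i=59 'c': node 4→5  → match P1@[58:59]
i=60 'b': node 5→2 (fail-walked)  → match P4@[60:60]
i=61 'b': node 2→4 (fail-walked)  → match P4@[61:61]
i=62 'b': node 4→4 (fail-walked)  → match P4@[62:62]
i=63 'b': node 4→4 (fail-walked)  → match P4@[63:63]
i=64 'b': node 4→4 (fail-walked)  → match P4@[64:64]
i=65 'a': node 4→7  → match P7@[64:65]
i=66 'a': node 7→8  → match P6@[64:66]
i=67 'c': node 8→1 (fail-walked)
i=68 'b': node 1→2  → match P4@[68:68]
i=69 'a': node 2→3  → match P0@[67:69],P7@[68:69]
i=70 'c': node 3→1 (fail-walked)
i=71 'b': node 1→2  → match P4@[71:71]

All matches (sorted): [[1,4],[2,4],[3,4],[4,1],[5,5],[6,2],[7,4],[8,4],[9,1],[10,4],[11,0],[11,7],[12,6],[15,4],[16,7],[17,6],[19,4],[20,0],[20,7],[21,4],[22,4],[23,1],[24,2],[25,4],[26,7],[27,4],[28,7],[29,6],[34,2],[37,4],[38,1],[39,5],[41,4],[42,1],[43,5],[44,4],[45,4],[46,1],[47,5],[51,2],[53,4],[54,1],[55,2],[57,2],[58,4],[59,1],[60,4],[61,4],[62,4],[63,4],[64,4],[65,7],[66,6],[68,4],[69,0],[69,7],[71,4]]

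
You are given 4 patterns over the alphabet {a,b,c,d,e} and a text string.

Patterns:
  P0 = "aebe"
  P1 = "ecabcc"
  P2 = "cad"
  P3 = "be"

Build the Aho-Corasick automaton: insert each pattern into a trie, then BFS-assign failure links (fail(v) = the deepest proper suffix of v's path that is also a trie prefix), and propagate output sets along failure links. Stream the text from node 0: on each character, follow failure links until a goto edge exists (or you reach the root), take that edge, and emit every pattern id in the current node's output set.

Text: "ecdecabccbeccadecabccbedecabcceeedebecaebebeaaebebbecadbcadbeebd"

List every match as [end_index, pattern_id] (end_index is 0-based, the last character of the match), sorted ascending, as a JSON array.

Construct AC machine:
Trie nodes:
  0='ε' goto a→1 b→14 c→11 e→5
  1='a' goto e→2
  2='ae' goto b→3
  3='aeb' goto e→4
  4='aebe' goto ·  ←P0
  5='e' goto c→6
  6='ec' goto a→7
  7='eca' goto b→8
  8='ecab' goto c→9
  9='ecabc' goto c→10
  10='ecabcc' goto ·  ←P1
  11='c' goto a→12
  12='ca' goto d→13
  13='cad' goto ·  ←P2
  14='b' goto e→15
  15='be' goto ·  ←P3

Failure links (BFS by depth):
  fail(1) 'a': from fail(0)=0 chase 'a': 0 ⇒ 0;  out=∅∪out(0)=∅
  fail(5) 'e': from fail(0)=0 chase 'e': 0 ⇒ 0;  out=∅∪out(0)=∅
  fail(11) 'c': from fail(0)=0 chase 'c': 0 ⇒ 0;  out=∅∪out(0)=∅
  fail(14) 'b': from fail(0)=0 chase 'b': 0 ⇒ 0;  out=∅∪out(0)=∅
  fail(2) 'ae': from fail(1)=0 chase 'e': 0 ⇒ 5;  out=∅∪out(5)=∅
  fail(6) 'ec': from fail(5)=0 chase 'c': 0 ⇒ 11;  out=∅∪out(11)=∅
  fail(12) 'ca': from fail(11)=0 chase 'a': 0 ⇒ 1;  out=∅∪out(1)=∅
  fail(15) 'be': from fail(14)=0 chase 'e': 0 ⇒ 5;  out={3}∪out(5)={3}
  fail(3) 'aeb': from fail(2)=5 chase 'b': 5→0 ⇒ 14;  out=∅∪out(14)=∅
  fail(7) 'eca': from fail(6)=11 chase 'a': 11 ⇒ 12;  out=∅∪out(12)=∅
  fail(13) 'cad': from fail(12)=1 chase 'd': 1→0 ⇒ 0;  out={2}∪out(0)={2}
  fail(4) 'aebe': from fail(3)=14 chase 'e': 14 ⇒ 15;  out={0}∪out(15)={0,3}
  fail(8) 'ecab': from fail(7)=12 chase 'b': 12→1→0 ⇒ 14;  out=∅∪out(14)=∅
  fail(9) 'ecabc': from fail(8)=14 chase 'c': 14→0 ⇒ 11;  out=∅∪out(11)=∅
  fail(10) 'ecabcc': from fail(9)=11 chase 'c': 11→0 ⇒ 11;  out={1}∪out(11)={1}

Run:
i=0 'e': node 0→5
i=1 'c': node 5→6
i=2 'd': node 6→0 (via fail)
i=3 'e': node 0→5
i=4 'c': node 5→6
i=5 'a': node 6→7
i=6 'b': node 7→8
i=7 'c': node 8→9
i=8 'c': node 9→10  emit P1@[3:8]
i=9 'b': node 10→14 (via fail)
i=10 'e': node 14→15  emit P3@[9:10]
i=11 'c': node 15→6 (via fail)
i=12 'c': node 6→11 (via fail)
i=13 'a': node 11→12
i=14 'd': node 12→13  emit P2@[12:14]
i=15 'e': node 13→5 (via fail)
i=16 'c': node 5→6
i=17 'a': node 6→7
i=18 'b': node 7→8
i=19 'c': node 8→9
i=20 'c': node 9→10  emit P1@[15:20]
i=21 'b': node 10→14 (via fail)
i=22 'e': node 14→15  emit P3@[21:22]
i=23 'd': node 15→0 (via fail)
i=24 'e': node 0→5
i=25 'c': node 5→6
i=26 'a': node 6→7
i=27 'b': node 7→8
i=28 'c': node 8→9
i=29 'c': node 9→10  emit P1@[24:29]
i=30 'e': node 10→5 (via fail)
i=31 'e': node 5→5 (via fail)
i=32 'e': node 5→5 (via fail)
i=33 'd': node 5→0 (via fail)
i=34 'e': node 0→5
i=35 'b': node 5→14 (via fail)
i=36 'e': node 14→15  emit P3@[35:36]
i=37 'c': node 15→6 (via fail)
i=38 'a': node 6→7
i=39 'e': node 7→2 (via fail)
i=40 'b': node 2→3
i=41 'e': node 3→4  emit P0@[38:41],P3@[40:41]
i=42 'b': node 4→14 (via fail)
i=43 'e': node 14→15  emit P3@[42:43]
i=44 'a': node 15→1 (via fail)
i=45 'a': node 1→1 (via fail)
i=46 'e': node 1→2
i=47 'b': node 2→3
i=48 'e': node 3→4  emit P0@[45:48],P3@[47:48]
i=49 'b': node 4→14 (via fail)
i=50 'b': node 14→14 (via fail)
i=51 'e': node 14→15  emit P3@[50:51]
i=52 'c': node 15→6 (via fail)
i=53 'a': node 6→7
i=54 'd': node 7→13 (via fail)  emit P2@[52:54]
i=55 'b': node 13→14 (via fail)
i=56 'c': node 14→11 (via fail)
i=57 'a': node 11→12
i=58 'd': node 12→13  emit P2@[56:58]
i=59 'b': node 13→14 (via fail)
i=60 'e': node 14→15  emit P3@[59:60]
i=61 'e': node 15→5 (via fail)
i=62 'b': node 5→14 (via fail)
i=63 'd': node 14→0 (via fail)

Result: [[8,1],[10,3],[14,2],[20,1],[22,3],[29,1],[36,3],[41,0],[41,3],[43,3],[48,0],[48,3],[51,3],[54,2],[58,2],[60,3]]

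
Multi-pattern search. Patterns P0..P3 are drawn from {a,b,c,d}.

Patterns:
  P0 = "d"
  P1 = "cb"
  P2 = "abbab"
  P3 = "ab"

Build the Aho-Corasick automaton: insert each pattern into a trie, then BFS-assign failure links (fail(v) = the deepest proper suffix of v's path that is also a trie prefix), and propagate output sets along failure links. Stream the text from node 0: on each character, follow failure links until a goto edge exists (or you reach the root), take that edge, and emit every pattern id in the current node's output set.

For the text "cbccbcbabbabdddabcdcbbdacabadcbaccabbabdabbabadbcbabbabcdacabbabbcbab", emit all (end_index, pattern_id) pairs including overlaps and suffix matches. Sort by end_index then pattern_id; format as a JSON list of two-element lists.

Build automaton:
Trie nodes:
  n0 'ε': a→4 c→2 d→1
  n1 'd': ·  [P0 ends]
  n2 'c': b→3
  n3 'cb': ·  [P1 ends]
  n4 'a': b→5
  n5 'ab': b→6  [P3 ends]
  n6 'abb': a→7
  n7 'abba': b→8
  n8 'abbab': ·  [P2 ends]

BFS fail/out derivation:
  n1('d'): parent n0 fail=0; on 'd' 0 → fail=0;  out {0}∪∅={0}
  n2('c'): parent n0 fail=0; on 'c' 0 → fail=0;  out ∅∪∅=∅
  n4('a'): parent n0 fail=0; on 'a' 0 → fail=0;  out ∅∪∅=∅
  n3('cb'): parent n2 fail=0; on 'b' 0 → fail=0;  out {1}∪∅={1}
  n5('ab'): parent n4 fail=0; on 'b' 0 → fail=0;  out {3}∪∅={3}
  n6('abb'): parent n5 fail=0; on 'b' 0 → fail=0;  out ∅∪∅=∅
  n7('abba'): parent n6 fail=0; on 'a' 0 → fail=4;  out ∅∪∅=∅
  n8('abbab'): parent n7 fail=4; on 'b' 4 → fail=5;  out {2}∪{3}={2,3}

Run:
i=0 'c': node 0→2
i=1 'b': node 2→3  emit P1@[0:1]
i=2 'c': node 3→2 (via fail)
i=3 'c': node 2→2 (via fail)
i=4 'b': node 2→3  emit P1@[3:4]
i=5 'c': node 3→2 (via fail)
i=6 'b': node 2→3  emit P1@[5:6]
i=7 'a': node 3→4 (via fail)
i=8 'b': node 4→5  emit P3@[7:8]
i=9 'b': node 5→6
i=10 'a': node 6→7
i=11 'b': node 7→8  emit P2@[7:11],P3@[10:11]
i=12 'd': node 8→1 (via fail)  emit P0@[12:12]
i=13 'd': node 1→1 (via fail)  emit P0@[13:13]
i=14 'd': node 1→1 (via fail)  emit P0@[14:14]
i=15 'a': node 1→4 (via fail)
i=16 'b': node 4→5  emit P3@[15:16]
i=17 'c': node 5→2 (via fail)
i=18 'd': node 2→1 (via fail)  emit P0@[18:18]
i=19 'c': node 1→2 (via fail)
i=20 'b': node 2→3  emit P1@[19:20]
i=21 'b': node 3→0 (via fail)
i=22 'd': node 0→1  emit P0@[22:22]
i=23 'a': node 1→4 (via fail)
i=24 'c': node 4→2 (via fail)
i=25 'a': node 2→4 (via fail)
i=26 'b': node 4→5  emit P3@[25:26]
i=27 'a': node 5→4 (via fail)
i=28 'd': node 4→1 (via fail)  emit P0@[28:28]
i=29 'c': node 1→2 (via fail)
i=30 'b': node 2→3  emit P1@[29:30]
i=31 'a': node 3→4 (via fail)
i=32 'c': node 4→2 (via fail)
i=33 'c': node 2→2 (via fail)
i=34 'a': node 2→4 (via fail)
i=35 'b': node 4→5  emit P3@[34:35]
i=36 'b': node 5→6
i=37 'a': node 6→7
i=38 'b': node 7→8  emit P2@[34:38],P3@[37:38]
i=39 'd': node 8→1 (via fail)  emit P0@[39:39]
i=40 'a': node 1→4 (via fail)
i=41 'b': node 4→5  emit P3@[40:41]
i=42 'b': node 5→6
i=43 'a': node 6→7
i=44 'b': node 7→8  emit P2@[40:44],P3@[43:44]
i=45 'a': node 8→4 (via fail)
i=46 'd': node 4→1 (via fail)  emit P0@[46:46]
i=47 'b': node 1→0 (via fail)
i=48 'c': node 0→2
i=49 'b': node 2→3  emit P1@[48:49]
i=50 'a': node 3→4 (via fail)
i=51 'b': node 4→5  emit P3@[50:51]
i=52 'b': node 5→6
i=53 'a': node 6→7
i=54 'b': node 7→8  emit P2@[50:54],P3@[53:54]
i=55 'c': node 8→2 (via fail)
i=56 'd': node 2→1 (via fail)  emit P0@[56:56]
i=57 'a': node 1→4 (via fail)
i=58 'c': node 4→2 (via fail)
i=59 'a': node 2→4 (via fail)
i=60 'b': node 4→5  emit P3@[59:60]
i=61 'b': node 5→6
i=62 'a': node 6→7
i=63 'b': node 7→8  emit P2@[59:63],P3@[62:63]
i=64 'b': node 8→6 (via fail)
i=65 'c': node 6→2 (via fail)
i=66 'b': node 2→3  emit P1@[65:66]
i=67 'a': node 3→4 (via fail)
i=68 'b': node 4→5  emit P3@[67:68]

Result: [[1,1],[4,1],[6,1],[8,3],[11,2],[11,3],[12,0],[13,0],[14,0],[16,3],[18,0],[20,1],[22,0],[26,3],[28,0],[30,1],[35,3],[38,2],[38,3],[39,0],[41,3],[44,2],[44,3],[46,0],[49,1],[51,3],[54,2],[54,3],[56,0],[60,3],[63,2],[63,3],[66,1],[68,3]]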